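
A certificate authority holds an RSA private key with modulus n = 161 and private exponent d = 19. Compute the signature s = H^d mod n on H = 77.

119

H^2 ≡ 77^2 = 5929 ≡ 133
H^4 ≡ 133^2 = 17689 ≡ 140
H^8 ≡ 140^2 = 19600 ≡ 119
H^16 ≡ 119^2 = 14161 ≡ 154
19 = 16 + 2 + 1, so H^19 ≡ 154·133·77 ≡ 119 (mod 161)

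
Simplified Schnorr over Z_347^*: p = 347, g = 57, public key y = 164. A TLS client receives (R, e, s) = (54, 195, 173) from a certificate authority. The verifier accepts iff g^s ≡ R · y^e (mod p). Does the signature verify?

does not verify

g^s mod p:
Squares mod 347: 57^1≡57, 57^2≡126, 57^4≡261, 57^8≡109, 57^16≡83, 57^32≡296, 57^64≡172, 57^128≡89
173 = 128 + 32 + 8 + 4 + 1, so 57^173 ≡ 89·296·109·261·57 ≡ 346 (mod 347)
R · y^e mod p:
Squares mod 347: 164^1≡164, 164^2≡177, 164^4≡99, 164^8≡85, 164^16≡285, 164^32≡27, 164^64≡35, 164^128≡184
195 = 128 + 64 + 2 + 1, so 164^195 ≡ 184·35·177·164 ≡ 316 (mod 347)
54·316 = 17064 ≡ 61 (mod 347)
346 ≠ 61; the check fails.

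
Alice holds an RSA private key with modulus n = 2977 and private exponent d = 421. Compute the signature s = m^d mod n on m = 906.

568

m^2 ≡ 906^2 = 820836 ≡ 2161
m^4 ≡ 2161^2 = 4669921 ≡ 1985
m^8 ≡ 1985^2 = 3940225 ≡ 1654
m^16 ≡ 1654^2 = 2735716 ≡ 2830
m^32 ≡ 2830^2 = 8008900 ≡ 770
m^64 ≡ 770^2 = 592900 ≡ 477
m^128 ≡ 477^2 = 227529 ≡ 1277
m^256 ≡ 1277^2 = 1630729 ≡ 2310
421 = 256 + 128 + 32 + 4 + 1, so m^421 ≡ 2310·1277·770·1985·906 ≡ 568 (mod 2977)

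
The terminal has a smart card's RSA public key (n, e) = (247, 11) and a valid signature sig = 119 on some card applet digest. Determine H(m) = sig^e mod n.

Squares mod 247: sig^1≡119, sig^2≡82, sig^4≡55, sig^8≡61
11 = 8 + 2 + 1, so sig^11 ≡ 61·82·119 ≡ 215 (mod 247)

215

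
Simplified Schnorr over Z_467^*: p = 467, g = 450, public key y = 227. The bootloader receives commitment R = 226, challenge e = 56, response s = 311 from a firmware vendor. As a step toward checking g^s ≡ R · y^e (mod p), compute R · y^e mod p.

312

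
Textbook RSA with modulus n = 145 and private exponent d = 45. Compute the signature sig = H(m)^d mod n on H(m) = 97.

(H(m))^2 ≡ 97^2 = 9409 ≡ 129
(H(m))^4 ≡ 129^2 = 16641 ≡ 111
(H(m))^8 ≡ 111^2 = 12321 ≡ 141
(H(m))^16 ≡ 141^2 = 19881 ≡ 16
(H(m))^32 ≡ 16^2 = 256 ≡ 111
45 = 32 + 8 + 4 + 1, so (H(m))^45 ≡ 111·141·111·97 ≡ 102 (mod 145)

102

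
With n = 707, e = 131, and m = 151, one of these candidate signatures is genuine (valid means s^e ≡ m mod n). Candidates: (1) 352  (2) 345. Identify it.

Candidate 1: Squares mod 707: 352^1≡352, 352^2≡179, 352^4≡226, 352^8≡172, 352^16≡597, 352^32≡81, 352^64≡198, 352^128≡319; 131 = 128 + 2 + 1, so 352^131 ≡ 319·179·352 ≡ 249 (mod 707)
Candidate 2: Squares mod 707: 345^1≡345, 345^2≡249, 345^4≡492, 345^8≡270, 345^16≡79, 345^32≡585, 345^64≡37, 345^128≡662; 131 = 128 + 2 + 1, so 345^131 ≡ 662·249·345 ≡ 151 (mod 707)
  → matches m = 151

2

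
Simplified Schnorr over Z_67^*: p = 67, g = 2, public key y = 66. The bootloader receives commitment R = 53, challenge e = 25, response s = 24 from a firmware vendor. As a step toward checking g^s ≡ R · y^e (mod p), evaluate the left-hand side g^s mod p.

Squares mod 67: 2^1≡2, 2^2≡4, 2^4≡16, 2^8≡55, 2^16≡10
24 = 16 + 8, so 2^24 ≡ 10·55 ≡ 14 (mod 67)

14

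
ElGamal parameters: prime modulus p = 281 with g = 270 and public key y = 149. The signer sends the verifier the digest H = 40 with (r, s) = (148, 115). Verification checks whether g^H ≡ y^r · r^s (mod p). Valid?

Left side g^H mod p:
270^2 = 72900 ≡ 121
270^4 ≡ 121^2 = 14641 ≡ 29
270^8 ≡ 29^2 = 841 ≡ 279
270^16 ≡ 279^2 = 77841 ≡ 4
270^32 ≡ 4^2 = 16
40 = 32 + 8, so 270^40 ≡ 16·279 ≡ 249 (mod 281)
Right side y^r · r^s mod p:
149^2 = 22201 ≡ 2
149^4 ≡ 2^2 = 4
149^8 ≡ 4^2 = 16
149^16 ≡ 16^2 = 256
149^32 ≡ 256^2 = 65536 ≡ 63
149^64 ≡ 63^2 = 3969 ≡ 35
149^128 ≡ 35^2 = 1225 ≡ 101
148 = 128 + 16 + 4, so 149^148 ≡ 101·256·4 ≡ 16 (mod 281)
148^2 = 21904 ≡ 267
148^4 ≡ 267^2 = 71289 ≡ 196
148^8 ≡ 196^2 = 38416 ≡ 200
148^16 ≡ 200^2 = 40000 ≡ 98
148^32 ≡ 98^2 = 9604 ≡ 50
148^64 ≡ 50^2 = 2500 ≡ 252
115 = 64 + 32 + 16 + 2 + 1, so 148^115 ≡ 252·50·98·267·148 ≡ 243 (mod 281)
16·243 = 3888 ≡ 235 (mod 281)
249 ≠ 235, so verification fails.

no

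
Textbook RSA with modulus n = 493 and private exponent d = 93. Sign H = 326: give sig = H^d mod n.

165

H^2 ≡ 326^2 = 106276 ≡ 281
H^4 ≡ 281^2 = 78961 ≡ 81
H^8 ≡ 81^2 = 6561 ≡ 152
H^16 ≡ 152^2 = 23104 ≡ 426
H^32 ≡ 426^2 = 181476 ≡ 52
H^64 ≡ 52^2 = 2704 ≡ 239
93 = 64 + 16 + 8 + 4 + 1, so H^93 ≡ 239·426·152·81·326 ≡ 165 (mod 493)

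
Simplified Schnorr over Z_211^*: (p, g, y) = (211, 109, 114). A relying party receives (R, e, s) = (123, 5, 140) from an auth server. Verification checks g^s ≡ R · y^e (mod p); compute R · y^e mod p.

Squares mod 211: 114^1≡114, 114^2≡125, 114^4≡11
5 = 4 + 1, so 114^5 ≡ 11·114 ≡ 199 (mod 211)
R · y^e ≡ 123·199 = 24477 ≡ 1 (mod 211)

1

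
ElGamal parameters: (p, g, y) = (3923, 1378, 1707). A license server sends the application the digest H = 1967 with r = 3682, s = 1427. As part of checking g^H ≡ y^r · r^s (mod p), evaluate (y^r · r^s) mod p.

Squares mod 3923: 1707^1≡1707, 1707^2≡2983, 1707^4≡925, 1707^8≡411, 1707^16≡232, 1707^32≡2825, 1707^64≡1243, 1707^128≡3310, 1707^256≡3084, 1707^512≡1704, 1707^1024≡596, 1707^2048≡2146
3682 = 2048 + 1024 + 512 + 64 + 32 + 2, so 1707^3682 ≡ 2146·596·1704·1243·2825·2983 ≡ 2188 (mod 3923)
Squares mod 3923: 3682^1≡3682, 3682^2≡3159, 3682^4≡3092, 3682^8≡113, 3682^16≡1000, 3682^32≡3558, 3682^64≡3766, 3682^128≡1111, 3682^256≡2499, 3682^512≡3508, 3682^1024≡3536
1427 = 1024 + 256 + 128 + 16 + 2 + 1, so 3682^1427 ≡ 3536·2499·1111·1000·3159·3682 ≡ 2361 (mod 3923)
y^r · r^s ≡ 2188·2361 = 5165868 ≡ 3200 (mod 3923)

3200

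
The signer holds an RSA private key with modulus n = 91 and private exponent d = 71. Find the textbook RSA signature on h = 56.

49

Squares mod 91: h^1≡56, h^2≡42, h^4≡35, h^8≡42, h^16≡35, h^32≡42, h^64≡35
71 = 64 + 4 + 2 + 1, so h^71 ≡ 35·35·42·56 ≡ 49 (mod 91)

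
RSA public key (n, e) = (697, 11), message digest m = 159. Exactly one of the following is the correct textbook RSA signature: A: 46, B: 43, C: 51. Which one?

Candidate A: Squares mod 697: 46^1≡46, 46^2≡25, 46^4≡625, 46^8≡305; 11 = 8 + 2 + 1, so 46^11 ≡ 305·25·46 ≡ 159 (mod 697)
  → matches m = 159
Candidate B: Squares mod 697: 43^1≡43, 43^2≡455, 43^4≡16, 43^8≡256; 11 = 8 + 2 + 1, so 43^11 ≡ 256·455·43 ≡ 695 (mod 697)
Candidate C: Squares mod 697: 51^1≡51, 51^2≡510, 51^4≡119, 51^8≡221; 11 = 8 + 2 + 1, so 51^11 ≡ 221·510·51 ≡ 51 (mod 697)

A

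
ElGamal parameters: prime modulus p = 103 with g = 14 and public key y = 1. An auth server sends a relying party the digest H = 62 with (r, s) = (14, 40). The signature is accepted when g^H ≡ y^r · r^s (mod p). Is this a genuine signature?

Left side g^H mod p:
14^2 = 196 ≡ 93
14^4 ≡ 93^2 = 8649 ≡ 100
14^8 ≡ 100^2 = 10000 ≡ 9
14^16 ≡ 9^2 = 81
14^32 ≡ 81^2 = 6561 ≡ 72
62 = 32 + 16 + 8 + 4 + 2, so 14^62 ≡ 72·81·9·100·93 ≡ 79 (mod 103)
Right side y^r · r^s mod p:
1^2 = 1
1^4 ≡ 1^2 = 1
1^8 ≡ 1^2 = 1
14 = 8 + 4 + 2, so 1^14 ≡ 1·1·1 ≡ 1 (mod 103)
14^2 = 196 ≡ 93
14^4 ≡ 93^2 = 8649 ≡ 100
14^8 ≡ 100^2 = 10000 ≡ 9
14^16 ≡ 9^2 = 81
14^32 ≡ 81^2 = 6561 ≡ 72
40 = 32 + 8, so 14^40 ≡ 72·9 ≡ 30 (mod 103)
1·30 = 30 ≡ 30 (mod 103)
79 ≠ 30, so verification fails.

forged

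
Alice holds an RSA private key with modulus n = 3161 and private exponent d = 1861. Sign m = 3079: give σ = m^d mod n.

1978

m^1861 mod 3161 = 1978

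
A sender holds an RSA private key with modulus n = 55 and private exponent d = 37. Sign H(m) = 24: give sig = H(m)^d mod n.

Squares mod 55: (H(m))^1≡24, (H(m))^2≡26, (H(m))^4≡16, (H(m))^8≡36, (H(m))^16≡31, (H(m))^32≡26
37 = 32 + 4 + 1, so (H(m))^37 ≡ 26·16·24 ≡ 29 (mod 55)

29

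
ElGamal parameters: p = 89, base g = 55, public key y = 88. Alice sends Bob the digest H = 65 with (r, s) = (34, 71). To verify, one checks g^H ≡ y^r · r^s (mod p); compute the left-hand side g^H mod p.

55

Squares mod 89: 55^1≡55, 55^2≡88, 55^4≡1, 55^8≡1, 55^16≡1, 55^32≡1, 55^64≡1
65 = 64 + 1, so 55^65 ≡ 1·55 ≡ 55 (mod 89)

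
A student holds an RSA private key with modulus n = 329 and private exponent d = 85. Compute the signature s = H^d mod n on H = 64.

204

Squares mod 329: H^1≡64, H^2≡148, H^4≡190, H^8≡239, H^16≡204, H^32≡162, H^64≡253
85 = 64 + 16 + 4 + 1, so H^85 ≡ 253·204·190·64 ≡ 204 (mod 329)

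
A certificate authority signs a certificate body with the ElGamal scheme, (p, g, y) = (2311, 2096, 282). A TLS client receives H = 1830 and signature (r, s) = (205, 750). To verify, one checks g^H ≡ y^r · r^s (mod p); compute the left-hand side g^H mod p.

2096^2 = 4393216 ≡ 5
2096^4 ≡ 5^2 = 25
2096^8 ≡ 25^2 = 625
2096^16 ≡ 625^2 = 390625 ≡ 66
2096^32 ≡ 66^2 = 4356 ≡ 2045
2096^64 ≡ 2045^2 = 4182025 ≡ 1426
2096^128 ≡ 1426^2 = 2033476 ≡ 2107
2096^256 ≡ 2107^2 = 4439449 ≡ 18
2096^512 ≡ 18^2 = 324
2096^1024 ≡ 324^2 = 104976 ≡ 981
1830 = 1024 + 512 + 256 + 32 + 4 + 2, so 2096^1830 ≡ 981·324·18·2045·25·5 ≡ 527 (mod 2311)

527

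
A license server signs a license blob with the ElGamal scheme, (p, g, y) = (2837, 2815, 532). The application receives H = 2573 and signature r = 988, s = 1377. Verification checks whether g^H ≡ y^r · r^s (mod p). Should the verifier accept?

accept

Left side g^H mod p:
2815^2 = 7924225 ≡ 484
2815^4 ≡ 484^2 = 234256 ≡ 1622
2815^8 ≡ 1622^2 = 2630884 ≡ 985
2815^16 ≡ 985^2 = 970225 ≡ 2808
2815^32 ≡ 2808^2 = 7884864 ≡ 841
2815^64 ≡ 841^2 = 707281 ≡ 868
2815^128 ≡ 868^2 = 753424 ≡ 1619
2815^256 ≡ 1619^2 = 2621161 ≡ 2610
2815^512 ≡ 2610^2 = 6812100 ≡ 463
2815^1024 ≡ 463^2 = 214369 ≡ 1594
2815^2048 ≡ 1594^2 = 2540836 ≡ 1721
2573 = 2048 + 512 + 8 + 4 + 1, so 2815^2573 ≡ 1721·463·985·1622·2815 ≡ 591 (mod 2837)
Right side y^r · r^s mod p:
532^2 = 283024 ≡ 2161
532^4 ≡ 2161^2 = 4669921 ≡ 219
532^8 ≡ 219^2 = 47961 ≡ 2569
532^16 ≡ 2569^2 = 6599761 ≡ 899
532^32 ≡ 899^2 = 808201 ≡ 2493
532^64 ≡ 2493^2 = 6215049 ≡ 2019
532^128 ≡ 2019^2 = 4076361 ≡ 2429
532^256 ≡ 2429^2 = 5900041 ≡ 1918
532^512 ≡ 1918^2 = 3678724 ≡ 1972
988 = 512 + 256 + 128 + 64 + 16 + 8 + 4, so 532^988 ≡ 1972·1918·2429·2019·899·2569·219 ≡ 96 (mod 2837)
988^2 = 976144 ≡ 216
988^4 ≡ 216^2 = 46656 ≡ 1264
988^8 ≡ 1264^2 = 1597696 ≡ 465
988^16 ≡ 465^2 = 216225 ≡ 613
988^32 ≡ 613^2 = 375769 ≡ 1285
988^64 ≡ 1285^2 = 1651225 ≡ 91
988^128 ≡ 91^2 = 8281 ≡ 2607
988^256 ≡ 2607^2 = 6796449 ≡ 1834
988^512 ≡ 1834^2 = 3363556 ≡ 1711
988^1024 ≡ 1711^2 = 2927521 ≡ 2574
1377 = 1024 + 256 + 64 + 32 + 1, so 988^1377 ≡ 2574·1834·91·1285·988 ≡ 1336 (mod 2837)
96·1336 = 128256 ≡ 591 (mod 2837)
591 ≡ 591 (mod 2837), so the signature is genuine.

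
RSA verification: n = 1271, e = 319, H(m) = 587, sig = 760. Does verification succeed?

fails

sig^319 mod 1271 = 684
684 ≠ 587, so verification fails.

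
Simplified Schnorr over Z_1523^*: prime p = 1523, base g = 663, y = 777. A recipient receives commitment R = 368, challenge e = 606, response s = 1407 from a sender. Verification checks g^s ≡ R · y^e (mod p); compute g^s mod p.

1102

663^2 = 439569 ≡ 945
663^4 ≡ 945^2 = 893025 ≡ 547
663^8 ≡ 547^2 = 299209 ≡ 701
663^16 ≡ 701^2 = 491401 ≡ 995
663^32 ≡ 995^2 = 990025 ≡ 75
663^64 ≡ 75^2 = 5625 ≡ 1056
663^128 ≡ 1056^2 = 1115136 ≡ 300
663^256 ≡ 300^2 = 90000 ≡ 143
663^512 ≡ 143^2 = 20449 ≡ 650
663^1024 ≡ 650^2 = 422500 ≡ 629
1407 = 1024 + 256 + 64 + 32 + 16 + 8 + 4 + 2 + 1, so 663^1407 ≡ 629·143·1056·75·995·701·547·945·663 ≡ 1102 (mod 1523)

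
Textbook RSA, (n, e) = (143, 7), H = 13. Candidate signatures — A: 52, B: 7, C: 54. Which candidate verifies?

A

Candidate A: Squares mod 143: 52^1≡52, 52^2≡130, 52^4≡26; 7 = 4 + 2 + 1, so 52^7 ≡ 26·130·52 ≡ 13 (mod 143)
  → matches H = 13
Candidate B: Squares mod 143: 7^1≡7, 7^2≡49, 7^4≡113; 7 = 4 + 2 + 1, so 7^7 ≡ 113·49·7 ≡ 6 (mod 143)
Candidate C: Squares mod 143: 54^1≡54, 54^2≡56, 54^4≡133; 7 = 4 + 2 + 1, so 54^7 ≡ 133·56·54 ≡ 76 (mod 143)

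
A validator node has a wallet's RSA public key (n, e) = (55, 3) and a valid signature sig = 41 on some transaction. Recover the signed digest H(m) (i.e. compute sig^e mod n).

sig^3 mod 55 = 6

6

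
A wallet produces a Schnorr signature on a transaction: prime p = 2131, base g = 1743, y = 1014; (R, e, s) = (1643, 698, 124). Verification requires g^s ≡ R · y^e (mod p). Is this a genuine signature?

genuine

g^s mod p:
1743^2 = 3038049 ≡ 1374
1743^4 ≡ 1374^2 = 1887876 ≡ 1941
1743^8 ≡ 1941^2 = 3767481 ≡ 2004
1743^16 ≡ 2004^2 = 4016016 ≡ 1212
1743^32 ≡ 1212^2 = 1468944 ≡ 685
1743^64 ≡ 685^2 = 469225 ≡ 405
124 = 64 + 32 + 16 + 8 + 4, so 1743^124 ≡ 405·685·1212·2004·1941 ≡ 763 (mod 2131)
R · y^e mod p:
1014^2 = 1028196 ≡ 1054
1014^4 ≡ 1054^2 = 1110916 ≡ 665
1014^8 ≡ 665^2 = 442225 ≡ 1108
1014^16 ≡ 1108^2 = 1227664 ≡ 208
1014^32 ≡ 208^2 = 43264 ≡ 644
1014^64 ≡ 644^2 = 414736 ≡ 1322
1014^128 ≡ 1322^2 = 1747684 ≡ 264
1014^256 ≡ 264^2 = 69696 ≡ 1504
1014^512 ≡ 1504^2 = 2262016 ≡ 1025
698 = 512 + 128 + 32 + 16 + 8 + 2, so 1014^698 ≡ 1025·264·644·208·1108·1054 ≡ 2029 (mod 2131)
1643·2029 = 3333647 ≡ 763 (mod 2131)
763 ≡ 763 (mod 2131); signature holds.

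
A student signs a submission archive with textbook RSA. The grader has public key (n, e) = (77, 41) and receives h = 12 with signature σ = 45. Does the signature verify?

σ^2 ≡ 45^2 = 2025 ≡ 23
σ^4 ≡ 23^2 = 529 ≡ 67
σ^8 ≡ 67^2 = 4489 ≡ 23
σ^16 ≡ 23^2 = 529 ≡ 67
σ^32 ≡ 67^2 = 4489 ≡ 23
41 = 32 + 8 + 1, so σ^41 ≡ 23·23·45 ≡ 12 (mod 77)
12 = h, so the signature checks out.

verifies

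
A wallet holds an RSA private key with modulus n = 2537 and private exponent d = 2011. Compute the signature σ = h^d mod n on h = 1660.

2480

h^2 ≡ 1660^2 = 2755600 ≡ 418
h^4 ≡ 418^2 = 174724 ≡ 2208
h^8 ≡ 2208^2 = 4875264 ≡ 1687
h^16 ≡ 1687^2 = 2845969 ≡ 1992
h^32 ≡ 1992^2 = 3968064 ≡ 196
h^64 ≡ 196^2 = 38416 ≡ 361
h^128 ≡ 361^2 = 130321 ≡ 934
h^256 ≡ 934^2 = 872356 ≡ 2165
h^512 ≡ 2165^2 = 4687225 ≡ 1386
h^1024 ≡ 1386^2 = 1920996 ≡ 487
2011 = 1024 + 512 + 256 + 128 + 64 + 16 + 8 + 2 + 1, so h^2011 ≡ 487·1386·2165·934·361·1992·1687·418·1660 ≡ 2480 (mod 2537)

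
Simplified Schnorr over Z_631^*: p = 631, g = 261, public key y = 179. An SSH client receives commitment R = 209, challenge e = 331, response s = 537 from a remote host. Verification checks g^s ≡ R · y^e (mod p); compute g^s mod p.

371

Squares mod 631: 261^1≡261, 261^2≡604, 261^4≡98, 261^8≡139, 261^16≡391, 261^32≡179, 261^64≡491, 261^128≡39, 261^256≡259, 261^512≡195
537 = 512 + 16 + 8 + 1, so 261^537 ≡ 195·391·139·261 ≡ 371 (mod 631)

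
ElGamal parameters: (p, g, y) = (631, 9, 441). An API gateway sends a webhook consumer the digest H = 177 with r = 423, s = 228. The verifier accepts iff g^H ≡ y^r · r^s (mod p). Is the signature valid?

valid

Left side g^H mod p:
9^2 = 81
9^4 ≡ 81^2 = 6561 ≡ 251
9^8 ≡ 251^2 = 63001 ≡ 532
9^16 ≡ 532^2 = 283024 ≡ 336
9^32 ≡ 336^2 = 112896 ≡ 578
9^64 ≡ 578^2 = 334084 ≡ 285
9^128 ≡ 285^2 = 81225 ≡ 457
177 = 128 + 32 + 16 + 1, so 9^177 ≡ 457·578·336·9 ≡ 283 (mod 631)
Right side y^r · r^s mod p:
441^2 = 194481 ≡ 133
441^4 ≡ 133^2 = 17689 ≡ 21
441^8 ≡ 21^2 = 441
441^16 ≡ 441^2 = 194481 ≡ 133
441^32 ≡ 133^2 = 17689 ≡ 21
441^64 ≡ 21^2 = 441
441^128 ≡ 441^2 = 194481 ≡ 133
441^256 ≡ 133^2 = 17689 ≡ 21
423 = 256 + 128 + 32 + 4 + 2 + 1, so 441^423 ≡ 21·133·21·21·133·441 ≡ 601 (mod 631)
423^2 = 178929 ≡ 356
423^4 ≡ 356^2 = 126736 ≡ 536
423^8 ≡ 536^2 = 287296 ≡ 191
423^16 ≡ 191^2 = 36481 ≡ 514
423^32 ≡ 514^2 = 264196 ≡ 438
423^64 ≡ 438^2 = 191844 ≡ 20
423^128 ≡ 20^2 = 400
228 = 128 + 64 + 32 + 4, so 423^228 ≡ 400·20·438·536 ≡ 264 (mod 631)
601·264 = 158664 ≡ 283 (mod 631)
283 ≡ 283 (mod 631), so the signature is genuine.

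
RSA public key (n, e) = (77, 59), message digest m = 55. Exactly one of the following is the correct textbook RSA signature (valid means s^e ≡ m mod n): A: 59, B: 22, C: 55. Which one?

C

Candidate A: Squares mod 77: 59^1≡59, 59^2≡16, 59^4≡25, 59^8≡9, 59^16≡4, 59^32≡16; 59 = 32 + 16 + 8 + 2 + 1, so 59^59 ≡ 16·4·9·16·59 ≡ 47 (mod 77)
Candidate B: Squares mod 77: 22^1≡22, 22^2≡22, 22^4≡22, 22^8≡22, 22^16≡22, 22^32≡22; 59 = 32 + 16 + 8 + 2 + 1, so 22^59 ≡ 22·22·22·22·22 ≡ 22 (mod 77)
Candidate C: Squares mod 77: 55^1≡55, 55^2≡22, 55^4≡22, 55^8≡22, 55^16≡22, 55^32≡22; 59 = 32 + 16 + 8 + 2 + 1, so 55^59 ≡ 22·22·22·22·55 ≡ 55 (mod 77)
  → matches m = 55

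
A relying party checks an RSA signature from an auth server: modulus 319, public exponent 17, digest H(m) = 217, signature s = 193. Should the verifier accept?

accept

Squares mod 319: s^1≡193, s^2≡245, s^4≡53, s^8≡257, s^16≡16
17 = 16 + 1, so s^17 ≡ 16·193 ≡ 217 (mod 319)
s^17 mod 319 = 217 matches H(m).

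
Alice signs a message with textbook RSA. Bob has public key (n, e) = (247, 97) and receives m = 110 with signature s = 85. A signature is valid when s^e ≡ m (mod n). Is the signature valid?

invalid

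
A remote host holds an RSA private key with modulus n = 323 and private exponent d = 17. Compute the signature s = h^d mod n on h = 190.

h^17 mod 323 = 190

190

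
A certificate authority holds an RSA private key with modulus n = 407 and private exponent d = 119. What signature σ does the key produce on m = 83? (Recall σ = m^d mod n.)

m^2 ≡ 83^2 = 6889 ≡ 377
m^4 ≡ 377^2 = 142129 ≡ 86
m^8 ≡ 86^2 = 7396 ≡ 70
m^16 ≡ 70^2 = 4900 ≡ 16
m^32 ≡ 16^2 = 256
m^64 ≡ 256^2 = 65536 ≡ 9
119 = 64 + 32 + 16 + 4 + 2 + 1, so m^119 ≡ 9·256·16·86·377·83 ≡ 266 (mod 407)

266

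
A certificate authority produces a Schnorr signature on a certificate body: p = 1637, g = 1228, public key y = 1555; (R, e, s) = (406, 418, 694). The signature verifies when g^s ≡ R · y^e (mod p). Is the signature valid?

valid

g^s mod p:
1228^2 = 1507984 ≡ 307
1228^4 ≡ 307^2 = 94249 ≡ 940
1228^8 ≡ 940^2 = 883600 ≡ 1257
1228^16 ≡ 1257^2 = 1580049 ≡ 344
1228^32 ≡ 344^2 = 118336 ≡ 472
1228^64 ≡ 472^2 = 222784 ≡ 152
1228^128 ≡ 152^2 = 23104 ≡ 186
1228^256 ≡ 186^2 = 34596 ≡ 219
1228^512 ≡ 219^2 = 47961 ≡ 488
694 = 512 + 128 + 32 + 16 + 4 + 2, so 1228^694 ≡ 488·186·472·344·940·307 ≡ 1202 (mod 1637)
R · y^e mod p:
1555^2 = 2418025 ≡ 176
1555^4 ≡ 176^2 = 30976 ≡ 1510
1555^8 ≡ 1510^2 = 2280100 ≡ 1396
1555^16 ≡ 1396^2 = 1948816 ≡ 786
1555^32 ≡ 786^2 = 617796 ≡ 647
1555^64 ≡ 647^2 = 418609 ≡ 1174
1555^128 ≡ 1174^2 = 1378276 ≡ 1559
1555^256 ≡ 1559^2 = 2430481 ≡ 1173
418 = 256 + 128 + 32 + 2, so 1555^418 ≡ 1173·1559·647·176 ≡ 1519 (mod 1637)
406·1519 = 616714 ≡ 1202 (mod 1637)
1202 ≡ 1202 (mod 1637); signature holds.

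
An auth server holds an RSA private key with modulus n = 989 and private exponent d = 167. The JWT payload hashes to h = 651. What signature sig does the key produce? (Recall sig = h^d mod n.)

595

h^2 ≡ 651^2 = 423801 ≡ 509
h^4 ≡ 509^2 = 259081 ≡ 952
h^8 ≡ 952^2 = 906304 ≡ 380
h^16 ≡ 380^2 = 144400 ≡ 6
h^32 ≡ 6^2 = 36
h^64 ≡ 36^2 = 1296 ≡ 307
h^128 ≡ 307^2 = 94249 ≡ 294
167 = 128 + 32 + 4 + 2 + 1, so h^167 ≡ 294·36·952·509·651 ≡ 595 (mod 989)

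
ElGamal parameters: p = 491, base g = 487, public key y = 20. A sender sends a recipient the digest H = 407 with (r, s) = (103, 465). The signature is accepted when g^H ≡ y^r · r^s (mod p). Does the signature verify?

Left side g^H mod p:
Squares mod 491: 487^1≡487, 487^2≡16, 487^4≡256, 487^8≡233, 487^16≡279, 487^32≡263, 487^64≡429, 487^128≡407, 487^256≡182
407 = 256 + 128 + 16 + 4 + 2 + 1, so 487^407 ≡ 182·407·279·256·16·487 ≡ 443 (mod 491)
Right side y^r · r^s mod p:
Squares mod 491: 20^1≡20, 20^2≡400, 20^4≡425, 20^8≡428, 20^16≡41, 20^32≡208, 20^64≡56
103 = 64 + 32 + 4 + 2 + 1, so 20^103 ≡ 56·208·425·400·20 ≡ 232 (mod 491)
Squares mod 491: 103^1≡103, 103^2≡298, 103^4≡424, 103^8≡70, 103^16≡481, 103^32≡100, 103^64≡180, 103^128≡485, 103^256≡36
465 = 256 + 128 + 64 + 16 + 1, so 103^465 ≡ 36·485·180·481·103 ≡ 440 (mod 491)
232·440 = 102080 ≡ 443 (mod 491)
443 ≡ 443 (mod 491), so the signature is genuine.

verifies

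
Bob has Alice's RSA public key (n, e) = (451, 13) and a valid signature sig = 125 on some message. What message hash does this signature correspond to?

361

Squares mod 451: sig^1≡125, sig^2≡291, sig^4≡344, sig^8≡174
13 = 8 + 4 + 1, so sig^13 ≡ 174·344·125 ≡ 361 (mod 451)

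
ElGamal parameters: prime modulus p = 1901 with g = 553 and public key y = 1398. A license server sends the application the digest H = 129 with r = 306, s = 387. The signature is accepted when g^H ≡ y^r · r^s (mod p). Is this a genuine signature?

genuine

Left side g^H mod p:
Squares mod 1901: 553^1≡553, 553^2≡1649, 553^4≡771, 553^8≡1329, 553^16≡212, 553^32≡1221, 553^64≡457, 553^128≡1640
129 = 128 + 1, so 553^129 ≡ 1640·553 ≡ 143 (mod 1901)
Right side y^r · r^s mod p:
Squares mod 1901: 1398^1≡1398, 1398^2≡176, 1398^4≡560, 1398^8≡1836, 1398^16≡423, 1398^32≡235, 1398^64≡96, 1398^128≡1612, 1398^256≡1778
306 = 256 + 32 + 16 + 2, so 1398^306 ≡ 1778·235·423·176 ≡ 1154 (mod 1901)
Squares mod 1901: 306^1≡306, 306^2≡487, 306^4≡1445, 306^8≡727, 306^16≡51, 306^32≡700, 306^64≡1443, 306^128≡654, 306^256≡1892
387 = 256 + 128 + 2 + 1, so 306^387 ≡ 1892·654·487·306 ≡ 720 (mod 1901)
1154·720 = 830880 ≡ 143 (mod 1901)
143 ≡ 143 (mod 1901), so the signature is genuine.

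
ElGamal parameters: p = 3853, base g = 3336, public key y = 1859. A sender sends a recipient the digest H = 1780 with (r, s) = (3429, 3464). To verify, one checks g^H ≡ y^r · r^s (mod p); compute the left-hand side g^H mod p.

3336^2 = 11128896 ≡ 1432
3336^4 ≡ 1432^2 = 2050624 ≡ 828
3336^8 ≡ 828^2 = 685584 ≡ 3603
3336^16 ≡ 3603^2 = 12981609 ≡ 852
3336^32 ≡ 852^2 = 725904 ≡ 1540
3336^64 ≡ 1540^2 = 2371600 ≡ 2005
3336^128 ≡ 2005^2 = 4020025 ≡ 1346
3336^256 ≡ 1346^2 = 1811716 ≡ 806
3336^512 ≡ 806^2 = 649636 ≡ 2332
3336^1024 ≡ 2332^2 = 5438224 ≡ 1641
1780 = 1024 + 512 + 128 + 64 + 32 + 16 + 4, so 3336^1780 ≡ 1641·2332·1346·2005·1540·852·828 ≡ 1182 (mod 3853)

1182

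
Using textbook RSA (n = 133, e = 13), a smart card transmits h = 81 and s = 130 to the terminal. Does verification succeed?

passes

s^2 ≡ 130^2 = 16900 ≡ 9
s^4 ≡ 9^2 = 81
s^8 ≡ 81^2 = 6561 ≡ 44
13 = 8 + 4 + 1, so s^13 ≡ 44·81·130 ≡ 81 (mod 133)
s^13 mod 133 = 81 matches h.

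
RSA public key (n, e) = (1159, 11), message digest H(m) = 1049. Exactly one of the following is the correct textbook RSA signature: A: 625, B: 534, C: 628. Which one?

Candidate A: 625^11 mod 1159 = 1049
  → matches H(m) = 1049
Candidate B: 534^11 mod 1159 = 110
Candidate C: 628^11 mod 1159 = 742

A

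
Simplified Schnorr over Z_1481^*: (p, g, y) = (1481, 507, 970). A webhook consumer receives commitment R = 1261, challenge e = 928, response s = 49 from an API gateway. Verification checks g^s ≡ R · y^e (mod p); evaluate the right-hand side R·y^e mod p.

Squares mod 1481: 970^1≡970, 970^2≡465, 970^4≡1480, 970^8≡1, 970^16≡1, 970^32≡1, 970^64≡1, 970^128≡1, 970^256≡1, 970^512≡1
928 = 512 + 256 + 128 + 32, so 970^928 ≡ 1·1·1·1 ≡ 1 (mod 1481)
R · y^e ≡ 1261·1 = 1261 ≡ 1261 (mod 1481)

1261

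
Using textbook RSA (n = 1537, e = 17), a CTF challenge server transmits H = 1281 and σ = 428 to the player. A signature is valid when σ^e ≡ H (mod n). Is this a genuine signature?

genuine

Squares mod 1537: σ^1≡428, σ^2≡281, σ^4≡574, σ^8≡558, σ^16≡890
17 = 16 + 1, so σ^17 ≡ 890·428 ≡ 1281 (mod 1537)
Since 1281 equals the digest 1281, verification succeeds.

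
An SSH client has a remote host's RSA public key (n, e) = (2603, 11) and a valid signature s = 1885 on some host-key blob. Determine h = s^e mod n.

1973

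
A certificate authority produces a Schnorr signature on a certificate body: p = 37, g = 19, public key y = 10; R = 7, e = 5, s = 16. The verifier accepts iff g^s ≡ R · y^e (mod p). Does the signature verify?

does not verify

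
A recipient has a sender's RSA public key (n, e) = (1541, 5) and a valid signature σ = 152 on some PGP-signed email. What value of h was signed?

1441

σ^2 ≡ 152^2 = 23104 ≡ 1530
σ^4 ≡ 1530^2 = 2340900 ≡ 121
5 = 4 + 1, so σ^5 ≡ 121·152 ≡ 1441 (mod 1541)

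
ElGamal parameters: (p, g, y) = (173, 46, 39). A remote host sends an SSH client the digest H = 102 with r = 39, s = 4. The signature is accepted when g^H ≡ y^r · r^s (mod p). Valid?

Left side g^H mod p:
Squares mod 173: 46^1≡46, 46^2≡40, 46^4≡43, 46^8≡119, 46^16≡148, 46^32≡106, 46^64≡164
102 = 64 + 32 + 4 + 2, so 46^102 ≡ 164·106·43·40 ≡ 25 (mod 173)
Right side y^r · r^s mod p:
Squares mod 173: 39^1≡39, 39^2≡137, 39^4≡85, 39^8≡132, 39^16≡124, 39^32≡152
39 = 32 + 4 + 2 + 1, so 39^39 ≡ 152·85·137·39 ≡ 62 (mod 173)
Squares mod 173: 39^1≡39, 39^2≡137, 39^4≡85
39^4 ≡ 85 (mod 173)
62·85 = 5270 ≡ 80 (mod 173)
25 ≠ 80, so verification fails.

no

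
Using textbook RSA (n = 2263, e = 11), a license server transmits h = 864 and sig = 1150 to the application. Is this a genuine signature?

forged

sig^2 ≡ 1150^2 = 1322500 ≡ 908
sig^4 ≡ 908^2 = 824464 ≡ 732
sig^8 ≡ 732^2 = 535824 ≡ 1756
11 = 8 + 2 + 1, so sig^11 ≡ 1756·908·1150 ≡ 1346 (mod 2263)
1346 ≠ 864, so verification fails.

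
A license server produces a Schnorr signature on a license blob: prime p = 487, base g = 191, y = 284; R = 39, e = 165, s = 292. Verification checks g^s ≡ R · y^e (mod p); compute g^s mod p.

191^2 = 36481 ≡ 443
191^4 ≡ 443^2 = 196249 ≡ 475
191^8 ≡ 475^2 = 225625 ≡ 144
191^16 ≡ 144^2 = 20736 ≡ 282
191^32 ≡ 282^2 = 79524 ≡ 143
191^64 ≡ 143^2 = 20449 ≡ 482
191^128 ≡ 482^2 = 232324 ≡ 25
191^256 ≡ 25^2 = 625 ≡ 138
292 = 256 + 32 + 4, so 191^292 ≡ 138·143·475 ≡ 361 (mod 487)

361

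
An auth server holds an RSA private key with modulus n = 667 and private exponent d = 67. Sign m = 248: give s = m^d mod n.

547

m^2 ≡ 248^2 = 61504 ≡ 140
m^4 ≡ 140^2 = 19600 ≡ 257
m^8 ≡ 257^2 = 66049 ≡ 16
m^16 ≡ 16^2 = 256
m^32 ≡ 256^2 = 65536 ≡ 170
m^64 ≡ 170^2 = 28900 ≡ 219
67 = 64 + 2 + 1, so m^67 ≡ 219·140·248 ≡ 547 (mod 667)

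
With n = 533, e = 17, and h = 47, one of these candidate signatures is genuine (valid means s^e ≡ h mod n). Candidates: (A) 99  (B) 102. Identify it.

A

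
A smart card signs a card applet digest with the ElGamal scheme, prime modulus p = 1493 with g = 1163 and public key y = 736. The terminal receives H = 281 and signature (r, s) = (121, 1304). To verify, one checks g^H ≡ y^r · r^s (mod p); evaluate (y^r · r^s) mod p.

736^2 = 541696 ≡ 1230
736^4 ≡ 1230^2 = 1512900 ≡ 491
736^8 ≡ 491^2 = 241081 ≡ 708
736^16 ≡ 708^2 = 501264 ≡ 1109
736^32 ≡ 1109^2 = 1229881 ≡ 1142
736^64 ≡ 1142^2 = 1304164 ≡ 775
121 = 64 + 32 + 16 + 8 + 1, so 736^121 ≡ 775·1142·1109·708·736 ≡ 1477 (mod 1493)
121^2 = 14641 ≡ 1204
121^4 ≡ 1204^2 = 1449616 ≡ 1406
121^8 ≡ 1406^2 = 1976836 ≡ 104
121^16 ≡ 104^2 = 10816 ≡ 365
121^32 ≡ 365^2 = 133225 ≡ 348
121^64 ≡ 348^2 = 121104 ≡ 171
121^128 ≡ 171^2 = 29241 ≡ 874
121^256 ≡ 874^2 = 763876 ≡ 953
121^512 ≡ 953^2 = 908209 ≡ 465
121^1024 ≡ 465^2 = 216225 ≡ 1233
1304 = 1024 + 256 + 16 + 8, so 121^1304 ≡ 1233·953·365·104 ≡ 998 (mod 1493)
y^r · r^s ≡ 1477·998 = 1474046 ≡ 455 (mod 1493)

455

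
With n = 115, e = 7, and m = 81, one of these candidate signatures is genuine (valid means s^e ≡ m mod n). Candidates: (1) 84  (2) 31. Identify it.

2

Candidate 1: 84^2 = 7056 ≡ 41; 84^4 ≡ 41^2 = 1681 ≡ 71; 7 = 4 + 2 + 1, so 84^7 ≡ 71·41·84 ≡ 34 (mod 115)
Candidate 2: 31^2 = 961 ≡ 41; 31^4 ≡ 41^2 = 1681 ≡ 71; 7 = 4 + 2 + 1, so 31^7 ≡ 71·41·31 ≡ 81 (mod 115)
  → matches m = 81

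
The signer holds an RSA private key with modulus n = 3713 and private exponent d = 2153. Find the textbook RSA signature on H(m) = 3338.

(H(m))^2 ≡ 3338^2 = 11142244 ≡ 3244
(H(m))^4 ≡ 3244^2 = 10523536 ≡ 894
(H(m))^8 ≡ 894^2 = 799236 ≡ 941
(H(m))^16 ≡ 941^2 = 885481 ≡ 1787
(H(m))^32 ≡ 1787^2 = 3193369 ≡ 189
(H(m))^64 ≡ 189^2 = 35721 ≡ 2304
(H(m))^128 ≡ 2304^2 = 5308416 ≡ 2539
(H(m))^256 ≡ 2539^2 = 6446521 ≡ 753
(H(m))^512 ≡ 753^2 = 567009 ≡ 2633
(H(m))^1024 ≡ 2633^2 = 6932689 ≡ 518
(H(m))^2048 ≡ 518^2 = 268324 ≡ 988
2153 = 2048 + 64 + 32 + 8 + 1, so (H(m))^2153 ≡ 988·2304·189·941·3338 ≡ 941 (mod 3713)

941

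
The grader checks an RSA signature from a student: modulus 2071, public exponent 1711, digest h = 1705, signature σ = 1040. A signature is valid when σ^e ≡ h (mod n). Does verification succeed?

σ^2 ≡ 1040^2 = 1081600 ≡ 538
σ^4 ≡ 538^2 = 289444 ≡ 1575
σ^8 ≡ 1575^2 = 2480625 ≡ 1638
σ^16 ≡ 1638^2 = 2683044 ≡ 1099
σ^32 ≡ 1099^2 = 1207801 ≡ 408
σ^64 ≡ 408^2 = 166464 ≡ 784
σ^128 ≡ 784^2 = 614656 ≡ 1640
σ^256 ≡ 1640^2 = 2689600 ≡ 1442
σ^512 ≡ 1442^2 = 2079364 ≡ 80
σ^1024 ≡ 80^2 = 6400 ≡ 187
1711 = 1024 + 512 + 128 + 32 + 8 + 4 + 2 + 1, so σ^1711 ≡ 187·80·1640·408·1638·1575·538·1040 ≡ 1705 (mod 2071)
σ^1711 mod 2071 = 1705 matches h.

passes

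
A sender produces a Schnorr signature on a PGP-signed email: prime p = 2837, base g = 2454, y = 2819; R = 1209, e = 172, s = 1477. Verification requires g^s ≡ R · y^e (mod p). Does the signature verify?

g^s mod p:
2454^2 = 6022116 ≡ 2002
2454^4 ≡ 2002^2 = 4008004 ≡ 2160
2454^8 ≡ 2160^2 = 4665600 ≡ 1572
2454^16 ≡ 1572^2 = 2471184 ≡ 157
2454^32 ≡ 157^2 = 24649 ≡ 1953
2454^64 ≡ 1953^2 = 3814209 ≡ 1281
2454^128 ≡ 1281^2 = 1640961 ≡ 1175
2454^256 ≡ 1175^2 = 1380625 ≡ 1843
2454^512 ≡ 1843^2 = 3396649 ≡ 760
2454^1024 ≡ 760^2 = 577600 ≡ 1689
1477 = 1024 + 256 + 128 + 64 + 4 + 1, so 2454^1477 ≡ 1689·1843·1175·1281·2160·2454 ≡ 2798 (mod 2837)
R · y^e mod p:
2819^2 = 7946761 ≡ 324
2819^4 ≡ 324^2 = 104976 ≡ 7
2819^8 ≡ 7^2 = 49
2819^16 ≡ 49^2 = 2401
2819^32 ≡ 2401^2 = 5764801 ≡ 17
2819^64 ≡ 17^2 = 289
2819^128 ≡ 289^2 = 83521 ≡ 1248
172 = 128 + 32 + 8 + 4, so 2819^172 ≡ 1248·17·49·7 ≡ 183 (mod 2837)
1209·183 = 221247 ≡ 2798 (mod 2837)
2798 ≡ 2798 (mod 2837); signature holds.

verifies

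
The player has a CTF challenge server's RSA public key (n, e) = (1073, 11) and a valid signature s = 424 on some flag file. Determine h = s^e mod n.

s^2 ≡ 424^2 = 179776 ≡ 585
s^4 ≡ 585^2 = 342225 ≡ 1011
s^8 ≡ 1011^2 = 1022121 ≡ 625
11 = 8 + 2 + 1, so s^11 ≡ 625·585·424 ≡ 106 (mod 1073)

106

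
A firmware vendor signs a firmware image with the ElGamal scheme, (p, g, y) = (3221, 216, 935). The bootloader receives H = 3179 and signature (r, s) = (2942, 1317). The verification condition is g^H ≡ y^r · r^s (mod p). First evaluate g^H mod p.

216^2 = 46656 ≡ 1562
216^4 ≡ 1562^2 = 2439844 ≡ 1547
216^8 ≡ 1547^2 = 2393209 ≡ 6
216^16 ≡ 6^2 = 36
216^32 ≡ 36^2 = 1296
216^64 ≡ 1296^2 = 1679616 ≡ 1475
216^128 ≡ 1475^2 = 2175625 ≡ 1450
216^256 ≡ 1450^2 = 2102500 ≡ 2408
216^512 ≡ 2408^2 = 5798464 ≡ 664
216^1024 ≡ 664^2 = 440896 ≡ 2840
216^2048 ≡ 2840^2 = 8065600 ≡ 216
3179 = 2048 + 1024 + 64 + 32 + 8 + 2 + 1, so 216^3179 ≡ 216·2840·1475·1296·6·1562·216 ≡ 2389 (mod 3221)

2389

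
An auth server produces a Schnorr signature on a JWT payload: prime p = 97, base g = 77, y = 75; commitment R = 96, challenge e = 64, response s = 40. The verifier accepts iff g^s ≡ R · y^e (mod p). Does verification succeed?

fails

g^s mod p:
77^2 = 5929 ≡ 12
77^4 ≡ 12^2 = 144 ≡ 47
77^8 ≡ 47^2 = 2209 ≡ 75
77^16 ≡ 75^2 = 5625 ≡ 96
77^32 ≡ 96^2 = 9216 ≡ 1
40 = 32 + 8, so 77^40 ≡ 1·75 ≡ 75 (mod 97)
R · y^e mod p:
75^2 = 5625 ≡ 96
75^4 ≡ 96^2 = 9216 ≡ 1
75^8 ≡ 1^2 = 1
75^16 ≡ 1^2 = 1
75^32 ≡ 1^2 = 1
75^64 ≡ 1^2 = 1
96·1 = 96 ≡ 96 (mod 97)
75 ≠ 96; the check fails.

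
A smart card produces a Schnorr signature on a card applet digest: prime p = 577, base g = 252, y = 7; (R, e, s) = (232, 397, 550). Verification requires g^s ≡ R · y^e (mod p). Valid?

g^s mod p:
Squares mod 577: 252^1≡252, 252^2≡34, 252^4≡2, 252^8≡4, 252^16≡16, 252^32≡256, 252^64≡335, 252^128≡287, 252^256≡435, 252^512≡546
550 = 512 + 32 + 4 + 2, so 252^550 ≡ 546·256·2·34 ≡ 424 (mod 577)
R · y^e mod p:
Squares mod 577: 7^1≡7, 7^2≡49, 7^4≡93, 7^8≡571, 7^16≡36, 7^32≡142, 7^64≡546, 7^128≡384, 7^256≡321
397 = 256 + 128 + 8 + 4 + 1, so 7^397 ≡ 321·384·571·93·7 ≡ 388 (mod 577)
232·388 = 90016 ≡ 4 (mod 577)
424 ≠ 4; the check fails.

no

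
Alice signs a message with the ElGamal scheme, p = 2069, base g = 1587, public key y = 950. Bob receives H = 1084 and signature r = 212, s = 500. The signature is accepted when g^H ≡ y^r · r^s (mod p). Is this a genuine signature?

forged

Left side g^H mod p:
Squares mod 2069: 1587^1≡1587, 1587^2≡596, 1587^4≡1417, 1587^8≡959, 1587^16≡1045, 1587^32≡1662, 1587^64≡129, 1587^128≡89, 1587^256≡1714, 1587^512≡1885, 1587^1024≡752
1084 = 1024 + 32 + 16 + 8 + 4, so 1587^1084 ≡ 752·1662·1045·959·1417 ≡ 67 (mod 2069)
Right side y^r · r^s mod p:
Squares mod 2069: 950^1≡950, 950^2≡416, 950^4≡1329, 950^8≡1384, 950^16≡1631, 950^32≡1496, 950^64≡1427, 950^128≡433
212 = 128 + 64 + 16 + 4, so 950^212 ≡ 433·1427·1631·1329 ≡ 25 (mod 2069)
Squares mod 2069: 212^1≡212, 212^2≡1495, 212^4≡505, 212^8≡538, 212^16≡1853, 212^32≡1138, 212^64≡1919, 212^128≡1810, 212^256≡873
500 = 256 + 128 + 64 + 32 + 16 + 4, so 212^500 ≡ 873·1810·1919·1138·1853·505 ≡ 1390 (mod 2069)
25·1390 = 34750 ≡ 1646 (mod 2069)
67 ≠ 1646, so verification fails.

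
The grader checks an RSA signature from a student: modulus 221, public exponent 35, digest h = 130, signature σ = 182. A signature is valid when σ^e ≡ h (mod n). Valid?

σ^2 ≡ 182^2 = 33124 ≡ 195
σ^4 ≡ 195^2 = 38025 ≡ 13
σ^8 ≡ 13^2 = 169
σ^16 ≡ 169^2 = 28561 ≡ 52
σ^32 ≡ 52^2 = 2704 ≡ 52
35 = 32 + 2 + 1, so σ^35 ≡ 52·195·182 ≡ 130 (mod 221)
130 = h, so the signature checks out.

yes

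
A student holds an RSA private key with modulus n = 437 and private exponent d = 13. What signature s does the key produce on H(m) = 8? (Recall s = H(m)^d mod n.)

179

(H(m))^2 ≡ 8^2 = 64
(H(m))^4 ≡ 64^2 = 4096 ≡ 163
(H(m))^8 ≡ 163^2 = 26569 ≡ 349
13 = 8 + 4 + 1, so (H(m))^13 ≡ 349·163·8 ≡ 179 (mod 437)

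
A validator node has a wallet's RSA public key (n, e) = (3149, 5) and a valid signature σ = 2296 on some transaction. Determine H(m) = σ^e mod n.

771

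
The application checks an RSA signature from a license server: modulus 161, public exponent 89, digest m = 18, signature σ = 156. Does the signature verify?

σ^2 ≡ 156^2 = 24336 ≡ 25
σ^4 ≡ 25^2 = 625 ≡ 142
σ^8 ≡ 142^2 = 20164 ≡ 39
σ^16 ≡ 39^2 = 1521 ≡ 72
σ^32 ≡ 72^2 = 5184 ≡ 32
σ^64 ≡ 32^2 = 1024 ≡ 58
89 = 64 + 16 + 8 + 1, so σ^89 ≡ 58·72·39·156 ≡ 18 (mod 161)
σ^89 mod 161 = 18 matches m.

verifies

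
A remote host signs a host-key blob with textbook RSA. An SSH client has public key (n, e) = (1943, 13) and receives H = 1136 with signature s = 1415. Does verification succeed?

Squares mod 1943: s^1≡1415, s^2≡935, s^4≡1818, s^8≡81
13 = 8 + 4 + 1, so s^13 ≡ 81·1818·1415 ≡ 807 (mod 1943)
The recovered value 807 does not match the digest 1136.

fails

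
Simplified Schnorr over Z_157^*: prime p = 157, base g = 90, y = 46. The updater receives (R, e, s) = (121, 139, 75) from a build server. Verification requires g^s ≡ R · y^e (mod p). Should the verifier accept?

g^s mod p:
90^2 = 8100 ≡ 93
90^4 ≡ 93^2 = 8649 ≡ 14
90^8 ≡ 14^2 = 196 ≡ 39
90^16 ≡ 39^2 = 1521 ≡ 108
90^32 ≡ 108^2 = 11664 ≡ 46
90^64 ≡ 46^2 = 2116 ≡ 75
75 = 64 + 8 + 2 + 1, so 90^75 ≡ 75·39·93·90 ≡ 141 (mod 157)
R · y^e mod p:
46^2 = 2116 ≡ 75
46^4 ≡ 75^2 = 5625 ≡ 130
46^8 ≡ 130^2 = 16900 ≡ 101
46^16 ≡ 101^2 = 10201 ≡ 153
46^32 ≡ 153^2 = 23409 ≡ 16
46^64 ≡ 16^2 = 256 ≡ 99
46^128 ≡ 99^2 = 9801 ≡ 67
139 = 128 + 8 + 2 + 1, so 46^139 ≡ 67·101·75·46 ≡ 93 (mod 157)
121·93 = 11253 ≡ 106 (mod 157)
141 ≠ 106; the check fails.

reject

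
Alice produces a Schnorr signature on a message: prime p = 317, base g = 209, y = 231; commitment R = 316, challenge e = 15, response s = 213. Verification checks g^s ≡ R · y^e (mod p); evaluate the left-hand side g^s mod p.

27

209^2 = 43681 ≡ 252
209^4 ≡ 252^2 = 63504 ≡ 104
209^8 ≡ 104^2 = 10816 ≡ 38
209^16 ≡ 38^2 = 1444 ≡ 176
209^32 ≡ 176^2 = 30976 ≡ 227
209^64 ≡ 227^2 = 51529 ≡ 175
209^128 ≡ 175^2 = 30625 ≡ 193
213 = 128 + 64 + 16 + 4 + 1, so 209^213 ≡ 193·175·176·104·209 ≡ 27 (mod 317)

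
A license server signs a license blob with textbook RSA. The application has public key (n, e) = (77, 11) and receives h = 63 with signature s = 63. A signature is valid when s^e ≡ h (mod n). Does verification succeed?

passes

Squares mod 77: s^1≡63, s^2≡42, s^4≡70, s^8≡49
11 = 8 + 2 + 1, so s^11 ≡ 49·42·63 ≡ 63 (mod 77)
s^11 mod 77 = 63 matches h.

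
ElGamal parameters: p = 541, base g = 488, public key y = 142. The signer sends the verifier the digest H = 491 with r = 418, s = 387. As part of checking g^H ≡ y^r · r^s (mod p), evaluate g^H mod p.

488^2 = 238144 ≡ 104
488^4 ≡ 104^2 = 10816 ≡ 537
488^8 ≡ 537^2 = 288369 ≡ 16
488^16 ≡ 16^2 = 256
488^32 ≡ 256^2 = 65536 ≡ 75
488^64 ≡ 75^2 = 5625 ≡ 215
488^128 ≡ 215^2 = 46225 ≡ 240
488^256 ≡ 240^2 = 57600 ≡ 254
491 = 256 + 128 + 64 + 32 + 8 + 2 + 1, so 488^491 ≡ 254·240·215·75·16·104·488 ≡ 438 (mod 541)

438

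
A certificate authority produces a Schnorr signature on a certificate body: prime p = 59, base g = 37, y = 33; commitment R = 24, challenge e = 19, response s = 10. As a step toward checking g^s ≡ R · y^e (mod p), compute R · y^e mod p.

29

Squares mod 59: 33^1≡33, 33^2≡27, 33^4≡21, 33^8≡28, 33^16≡17
19 = 16 + 2 + 1, so 33^19 ≡ 17·27·33 ≡ 43 (mod 59)
R · y^e ≡ 24·43 = 1032 ≡ 29 (mod 59)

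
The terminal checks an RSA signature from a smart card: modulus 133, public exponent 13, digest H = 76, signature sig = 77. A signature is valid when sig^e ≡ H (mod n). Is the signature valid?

invalid

sig^2 ≡ 77^2 = 5929 ≡ 77
sig^4 ≡ 77^2 = 5929 ≡ 77
sig^8 ≡ 77^2 = 5929 ≡ 77
13 = 8 + 4 + 1, so sig^13 ≡ 77·77·77 ≡ 77 (mod 133)
sig^13 mod 133 = 77, but H = 76.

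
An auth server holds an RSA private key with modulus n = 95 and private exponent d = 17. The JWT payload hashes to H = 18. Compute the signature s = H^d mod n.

18

H^2 ≡ 18^2 = 324 ≡ 39
H^4 ≡ 39^2 = 1521 ≡ 1
H^8 ≡ 1^2 = 1
H^16 ≡ 1^2 = 1
17 = 16 + 1, so H^17 ≡ 1·18 ≡ 18 (mod 95)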